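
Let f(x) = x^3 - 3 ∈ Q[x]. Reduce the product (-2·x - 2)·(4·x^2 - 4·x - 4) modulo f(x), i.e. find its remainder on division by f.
a · b ≡ 16·x - 16 (mod f(x))

First multiply in Q[x] without reducing: a · b = -8·x^3 + 16·x + 8. Now divide by f(x) = x^3 - 3, eliminating the leading term at each step:
  leading term -8·x^3: subtract (-8)·f(x) = 24 - 8·x^3, leaving 16·x - 16
The degree is now < 3, so this is the remainder. Hence a · b ≡ 16·x - 16 in Q[x]/(f).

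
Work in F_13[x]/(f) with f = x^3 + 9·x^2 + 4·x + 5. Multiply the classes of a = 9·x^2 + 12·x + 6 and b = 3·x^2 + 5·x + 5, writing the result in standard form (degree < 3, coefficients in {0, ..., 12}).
Multiply as integer polynomials: a · b = 27·x^4 + 81·x^3 + 123·x^2 + 90·x + 30. Reducing coefficients mod 13: a · b ≡ x^4 + 3·x^3 + 6·x^2 + 12·x + 4. Now divide by f(x) = x^3 + 9·x^2 + 4·x + 5 in F_13[x], eliminating the leading term at each step:
  leading term x^4: subtract (x)·f(x) = x^4 + 9·x^3 + 4·x^2 + 5·x, leaving 7·x^3 + 2·x^2 + 7·x + 4 (coefficients mod 13)
  leading term 7·x^3: subtract (7)·f(x) = 7·x^3 + 11·x^2 + 2·x + 9, leaving 4·x^2 + 5·x + 8 (coefficients mod 13)
The degree is now < 3, so this is the remainder. Hence a · b ≡ 4·x^2 + 5·x + 8 in F_13[x]/(f).

Final answer: a · b ≡ 4·x^2 + 5·x + 8 (mod f(x))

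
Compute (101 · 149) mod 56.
Reduce the factors first: 101 ≡ 45, 149 ≡ 37 (mod 56), so 101 · 149 ≡ 45 · 37 (mod 56). 45 · 37 = 1665. Dividing by 56: 1665 = 29·56 + 41. So (101 · 149) mod 56 = 41.

Final answer: 41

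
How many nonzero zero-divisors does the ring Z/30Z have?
Z/30Z has 21 nonzero zero-divisors

In Z/30Z each nonzero element is either a unit (gcd with 30 is 1) or a zero-divisor (gcd > 1). The number of units is φ(30): factorise 30 = 2 · 3 · 5, so φ(30) = (2 − 1) · (3 − 1) · (5 − 1) = 1 · 2 · 4 = 8. The nonzero elements number 30 − 1 = 29. Hence the nonzero zero-divisors number 29 − 8 = 21.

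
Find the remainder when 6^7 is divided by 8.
0

Use repeated squaring. Binary(7) = 111. Walk through the bits of the exponent 7 left-to-right: at each bit after the leading one, square the running value, then multiply by 6 if the bit is 1 (always reducing mod 8):
  bit 1 = 1 (leading): start with 6.
  bit 2 = 1: square 6^2 = 36 ≡ 4; bit is 1, so multiply 4·6 = 24 ≡ 0 (mod 8).
  bit 3 = 1: square 0^2 = 0; bit is 1, so multiply 0·6 = 0 (mod 8).
Final value: 6^7 ≡ 0 (mod 8).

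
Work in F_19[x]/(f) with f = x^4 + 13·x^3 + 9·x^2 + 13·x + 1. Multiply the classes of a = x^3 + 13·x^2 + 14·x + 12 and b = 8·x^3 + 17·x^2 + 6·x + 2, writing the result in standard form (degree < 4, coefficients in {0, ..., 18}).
Multiply as integer polynomials: a · b = 8·x^6 + 121·x^5 + 339·x^4 + 414·x^3 + 314·x^2 + 100·x + 24. Reducing coefficients mod 19: a · b ≡ 8·x^6 + 7·x^5 + 16·x^4 + 15·x^3 + 10·x^2 + 5·x + 5. Now divide by f(x) = x^4 + 13·x^3 + 9·x^2 + 13·x + 1 in F_19[x], eliminating the leading term at each step:
  leading term 8·x^6: subtract (8·x^2)·f(x) = 8·x^6 + 9·x^5 + 15·x^4 + 9·x^3 + 8·x^2, leaving 17·x^5 + x^4 + 6·x^3 + 2·x^2 + 5·x + 5 (coefficients mod 19)
  leading term 17·x^5: subtract (17·x)·f(x) = 17·x^5 + 12·x^4 + x^3 + 12·x^2 + 17·x, leaving 8·x^4 + 5·x^3 + 9·x^2 + 7·x + 5 (coefficients mod 19)
  leading term 8·x^4: subtract (8)·f(x) = 8·x^4 + 9·x^3 + 15·x^2 + 9·x + 8, leaving 15·x^3 + 13·x^2 + 17·x + 16 (coefficients mod 19)
The degree is now < 4, so this is the remainder. Hence a · b ≡ 15·x^3 + 13·x^2 + 17·x + 16 in F_19[x]/(f).

Final answer: a · b ≡ 15·x^3 + 13·x^2 + 17·x + 16 (mod f(x))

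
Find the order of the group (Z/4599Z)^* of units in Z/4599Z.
(Z/4599Z)^* consists of the classes a with gcd(a, 4599) = 1, so its order is φ(4599). φ is multiplicative, with φ(p^e) = p^e − p^(e−1). Factorise 4599 = 3^2 · 7 · 73. Then
  φ(4599) = (3^2 − 3^1) · (7 − 1) · (73 − 1) = 6 · 6 · 72 = 2592.
Thus |(Z/4599Z)^*| = 2592.

Final answer: |(Z/4599Z)^*| = 2592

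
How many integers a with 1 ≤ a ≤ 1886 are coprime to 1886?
The number of a ∈ {1, ..., 1886} with gcd(a, 1886) = 1 is by definition Euler's totient φ(1886). φ is multiplicative, with φ(p^e) = p^e − p^(e−1). Factorise 1886 = 2 · 23 · 41. Then
  φ(1886) = (2 − 1) · (23 − 1) · (41 − 1) = 1 · 22 · 40 = 880.
So there are 880 such integers.

Final answer: 880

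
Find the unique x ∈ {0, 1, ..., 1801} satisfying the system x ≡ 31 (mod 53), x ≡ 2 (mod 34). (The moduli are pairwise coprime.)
The moduli 53, 34 are pairwise coprime, so by the CRT there is a unique solution mod 53·34 = 1802.
Solve by successive substitution. Start with x ≡ 31 (mod 53).
  Combine with x ≡ 2 (mod 34): write x = 31 + 53·t and require 31 + 53·t ≡ 2 (mod 34), i.e. 53·t ≡ 2 − 31 ≡ 5 (mod 34). Since 53^(−1) ≡ 9 (mod 34) (53 ≡ 19 (mod 34)), t ≡ 9·5 ≡ 11 (mod 34). So x ≡ 31 + 53·11 = 614 (mod 1802).
Unique solution in [0, 1802): x = 614.

Final answer: x ≡ 614 (mod 1802); the representative in [0, 1802) is 614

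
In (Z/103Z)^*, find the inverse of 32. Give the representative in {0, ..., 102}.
Apply the extended Euclidean algorithm to (103, 32), tracking rows (r, s, t) with s·103 + t·32 = r. Each division r_prev = q·r_cur + r_new produces the new row as (previous row) − q·(current row):
  row A: (103, 1, 0)   [1·103 + 0·32 = 103]
  row B: (32, 0, 1)   [0·103 + 1·32 = 32]
  103 = 3·32 + 7   → row C = row A − 3·row B = (7, 1, −3)   [check: 1·103 − 3·32 = 7]
  32 = 4·7 + 4   → row D = row B − 4·row C = (4, −4, 13)   [check: −4·103 + 13·32 = 4]
  7 = 1·4 + 3   → row E = row C − 1·row D = (3, 5, −16)   [check: 5·103 − 16·32 = 3]
  4 = 1·3 + 1   → row F = row D − 1·row E = (1, −9, 29)   [check: −9·103 + 29·32 = 1]
  3 = 3·1 + 0   → remainder 0, stop. gcd = 1 (last nonzero row F).
The gcd is 1, so 32 is invertible mod 103. The last nonzero row gives −9·103 + 29·32 = 1, so t = 29. So 32^(−1) ≡ 29 (mod 103). Verify: 32 · 29 = 928 ≡ 1 (mod 103). ✓

Final answer: 32^(−1) ≡ 29 (mod 103)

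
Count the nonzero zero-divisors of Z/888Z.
In Z/888Z each nonzero element is either a unit (gcd with 888 is 1) or a zero-divisor (gcd > 1). The number of units is φ(888): factorise 888 = 2^3 · 3 · 37, so φ(888) = (2^3 − 2^2) · (3 − 1) · (37 − 1) = 4 · 2 · 36 = 288. The nonzero elements number 888 − 1 = 887. Hence the nonzero zero-divisors number 887 − 288 = 599.

Final answer: Z/888Z has 599 nonzero zero-divisors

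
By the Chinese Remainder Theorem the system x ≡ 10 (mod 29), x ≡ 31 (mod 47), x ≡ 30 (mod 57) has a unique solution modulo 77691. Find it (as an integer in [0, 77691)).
x ≡ 47454 (mod 77691); the representative in [0, 77691) is 47454

The moduli 29, 47, 57 are pairwise coprime, so by the CRT there is a unique solution mod 29·47·57 = 77691.
Solve by successive substitution. Start with x ≡ 10 (mod 29).
  Combine with x ≡ 31 (mod 47): write x = 10 + 29·t and require 10 + 29·t ≡ 31 (mod 47), i.e. 29·t ≡ 31 − 10 ≡ 21 (mod 47). Since 29^(−1) ≡ 13 (mod 47), t ≡ 13·21 ≡ 38 (mod 47). So x ≡ 10 + 29·38 = 1112 (mod 1363).
  Combine with x ≡ 30 (mod 57): write x = 1112 + 1363·t and require 1112 + 1363·t ≡ 30 (mod 57), i.e. 1363·t ≡ 30 − 1112 ≡ 1 (mod 57). Since 1363^(−1) ≡ 34 (mod 57) (1363 ≡ 52 (mod 57)), t ≡ 34·1 ≡ 34 (mod 57). So x ≡ 1112 + 1363·34 = 47454 (mod 77691).
Unique solution in [0, 77691): x = 47454.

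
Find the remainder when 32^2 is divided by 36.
16

Use repeated squaring. Binary(2) = 10. Walk through the bits of the exponent 2 left-to-right: at each bit after the leading one, square the running value, then multiply by 32 if the bit is 1 (always reducing mod 36):
  bit 1 = 1 (leading): start with 32.
  bit 2 = 0: square 32^2 = 1024 ≡ 16 (mod 36).
Final value: 32^2 ≡ 16 (mod 36).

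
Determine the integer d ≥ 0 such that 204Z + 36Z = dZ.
(204, 36) = (12); d = 12

In the PID Z, (a, b) is generated by gcd(a, b). Compute gcd(204, 36) with the extended Euclidean algorithm, tracking rows (r, s, t) with s·204 + t·36 = r:
  row A: (204, 1, 0)   [1·204 + 0·36 = 204]
  row B: (36, 0, 1)   [0·204 + 1·36 = 36]
  204 = 5·36 + 24   → row C = row A − 5·row B = (24, 1, −5)   [check: 1·204 − 5·36 = 24]
  36 = 1·24 + 12   → row D = row B − 1·row C = (12, −1, 6)   [check: −1·204 + 6·36 = 12]
  24 = 2·12 + 0   → remainder 0, stop. gcd = 12 (last nonzero row D).
So gcd(204, 36) = 12, with Bézout identity −1·204 + 6·36 = 12. Containment (⊇): the Bézout identity exhibits 12 as an element of (204, 36), giving (12) ⊆ (204, 36). Containment (⊆): since 12 | 204 and 12 | 36 (204 = 12·17, 36 = 12·3), every Z-linear combination of 204 and 36 is divisible by 12, so (204, 36) ⊆ (12). Therefore (204, 36) = (12), d = 12.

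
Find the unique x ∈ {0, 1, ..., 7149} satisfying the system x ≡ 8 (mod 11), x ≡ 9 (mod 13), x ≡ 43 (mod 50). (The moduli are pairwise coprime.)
The moduli 11, 13, 50 are pairwise coprime, so by the CRT there is a unique solution mod 11·13·50 = 7150.
Solve by successive substitution. Start with x ≡ 8 (mod 11).
  Combine with x ≡ 9 (mod 13): write x = 8 + 11·t and require 8 + 11·t ≡ 9 (mod 13), i.e. 11·t ≡ 9 − 8 ≡ 1 (mod 13). Since 11^(−1) ≡ 6 (mod 13), t ≡ 6·1 ≡ 6 (mod 13). So x ≡ 8 + 11·6 = 74 (mod 143).
  Combine with x ≡ 43 (mod 50): write x = 74 + 143·t and require 74 + 143·t ≡ 43 (mod 50), i.e. 143·t ≡ 43 − 74 ≡ 19 (mod 50). Since 143^(−1) ≡ 7 (mod 50) (143 ≡ 43 (mod 50)), t ≡ 7·19 ≡ 33 (mod 50). So x ≡ 74 + 143·33 = 4793 (mod 7150).
Unique solution in [0, 7150): x = 4793.

Final answer: x ≡ 4793 (mod 7150); the representative in [0, 7150) is 4793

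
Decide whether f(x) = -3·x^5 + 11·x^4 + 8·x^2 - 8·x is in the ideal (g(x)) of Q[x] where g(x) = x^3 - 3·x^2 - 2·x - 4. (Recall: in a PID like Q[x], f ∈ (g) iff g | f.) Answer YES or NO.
In Q[x] the ideal (g) consists of all multiples of g, so f ∈ (g) iff g | f, i.e. iff the remainder of f on division by g is 0. Divide f by g (g is monic, so eliminate the leading term of the running remainder at each step):
  leading term -3·x^5: subtract (-3·x^2)·g(x) = -3·x^5 + 9·x^4 + 6·x^3 + 12·x^2, leaving 2·x^4 - 6·x^3 - 4·x^2 - 8·x
  leading term 2·x^4: subtract (2·x)·g(x) = 2·x^4 - 6·x^3 - 4·x^2 - 8·x, leaving 0
The remainder is 0, so f(x) = g(x) · h(x) with h(x) = -3·x^2 + 2·x. Hence g | f, i.e. f ∈ (g).

Final answer: YES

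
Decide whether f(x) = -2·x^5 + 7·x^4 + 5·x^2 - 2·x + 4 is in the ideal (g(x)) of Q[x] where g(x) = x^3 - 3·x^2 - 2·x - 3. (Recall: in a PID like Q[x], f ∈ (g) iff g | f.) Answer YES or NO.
NO

In Q[x] the ideal (g) consists of all multiples of g, so f ∈ (g) iff g | f, i.e. iff the remainder of f on division by g is 0. Divide f by g (g is monic, so eliminate the leading term of the running remainder at each step):
  leading term -2·x^5: subtract (-2·x^2)·g(x) = -2·x^5 + 6·x^4 + 4·x^3 + 6·x^2, leaving x^4 - 4·x^3 - x^2 - 2·x + 4
  leading term x^4: subtract (x)·g(x) = x^4 - 3·x^3 - 2·x^2 - 3·x, leaving -x^3 + x^2 + x + 4
  leading term -x^3: subtract (-1)·g(x) = -x^3 + 3·x^2 + 2·x + 3, leaving -2·x^2 - x + 1
The remainder r(x) = -2·x^2 - x + 1 ≠ 0 (and deg r < deg g), so g ∤ f, i.e. f ∉ (g).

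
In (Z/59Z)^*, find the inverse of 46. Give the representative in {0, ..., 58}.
Apply the extended Euclidean algorithm to (59, 46), tracking rows (r, s, t) with s·59 + t·46 = r. Each division r_prev = q·r_cur + r_new produces the new row as (previous row) − q·(current row):
  row A: (59, 1, 0)   [1·59 + 0·46 = 59]
  row B: (46, 0, 1)   [0·59 + 1·46 = 46]
  59 = 1·46 + 13   → row C = row A − 1·row B = (13, 1, −1)   [check: 1·59 − 1·46 = 13]
  46 = 3·13 + 7   → row D = row B − 3·row C = (7, −3, 4)   [check: −3·59 + 4·46 = 7]
  13 = 1·7 + 6   → row E = row C − 1·row D = (6, 4, −5)   [check: 4·59 − 5·46 = 6]
  7 = 1·6 + 1   → row F = row D − 1·row E = (1, −7, 9)   [check: −7·59 + 9·46 = 1]
  6 = 6·1 + 0   → remainder 0, stop. gcd = 1 (last nonzero row F).
The gcd is 1, so 46 is invertible mod 59. The last nonzero row gives −7·59 + 9·46 = 1, so t = 9. So 46^(−1) ≡ 9 (mod 59). Verify: 46 · 9 = 414 ≡ 1 (mod 59). ✓

Final answer: 46^(−1) ≡ 9 (mod 59)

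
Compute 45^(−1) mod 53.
45^(−1) ≡ 33 (mod 53)

Apply the extended Euclidean algorithm to (53, 45), tracking rows (r, s, t) with s·53 + t·45 = r. Each division r_prev = q·r_cur + r_new produces the new row as (previous row) − q·(current row):
  row A: (53, 1, 0)   [1·53 + 0·45 = 53]
  row B: (45, 0, 1)   [0·53 + 1·45 = 45]
  53 = 1·45 + 8   → row C = row A − 1·row B = (8, 1, −1)   [check: 1·53 − 1·45 = 8]
  45 = 5·8 + 5   → row D = row B − 5·row C = (5, −5, 6)   [check: −5·53 + 6·45 = 5]
  8 = 1·5 + 3   → row E = row C − 1·row D = (3, 6, −7)   [check: 6·53 − 7·45 = 3]
  5 = 1·3 + 2   → row F = row D − 1·row E = (2, −11, 13)   [check: −11·53 + 13·45 = 2]
  3 = 1·2 + 1   → row G = row E − 1·row F = (1, 17, −20)   [check: 17·53 − 20·45 = 1]
  2 = 2·1 + 0   → remainder 0, stop. gcd = 1 (last nonzero row G).
The gcd is 1, so 45 is invertible mod 53. The last nonzero row gives 17·53 − 20·45 = 1, so t = −20. So 45^(−1) ≡ −20 ≡ 33 (mod 53). Verify: 45 · 33 = 1485 ≡ 1 (mod 53). ✓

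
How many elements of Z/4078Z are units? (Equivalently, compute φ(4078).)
An element a ∈ Z/4078Z is a unit iff gcd(a, 4078) = 1, so the number of units is φ(4078). φ is multiplicative, with φ(p^e) = p^e − p^(e−1). Factorise 4078 = 2 · 2039. Then
  φ(4078) = (2 − 1) · (2039 − 1) = 1 · 2038 = 2038.

Final answer: Z/4078Z has φ(4078) = 2038 units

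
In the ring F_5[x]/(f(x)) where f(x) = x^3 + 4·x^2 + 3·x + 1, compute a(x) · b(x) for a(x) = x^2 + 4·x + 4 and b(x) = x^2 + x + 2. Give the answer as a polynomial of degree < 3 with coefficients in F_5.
a · b ≡ 3·x^2 + 3·x + 2 (mod f(x))

Multiply as integer polynomials: a · b = x^4 + 5·x^3 + 10·x^2 + 12·x + 8. Reducing coefficients mod 5: a · b ≡ x^4 + 2·x + 3. Now divide by f(x) = x^3 + 4·x^2 + 3·x + 1 in F_5[x], eliminating the leading term at each step:
  leading term x^4: subtract (x)·f(x) = x^4 + 4·x^3 + 3·x^2 + x, leaving x^3 + 2·x^2 + x + 3 (coefficients mod 5)
  leading term x^3: subtract (1)·f(x) = x^3 + 4·x^2 + 3·x + 1, leaving 3·x^2 + 3·x + 2 (coefficients mod 5)
The degree is now < 3, so this is the remainder. Hence a · b ≡ 3·x^2 + 3·x + 2 in F_5[x]/(f).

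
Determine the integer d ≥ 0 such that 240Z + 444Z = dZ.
In the PID Z, (a, b) is generated by gcd(a, b). Compute gcd(444, 240) with the extended Euclidean algorithm, tracking rows (r, s, t) with s·444 + t·240 = r:
  row A: (444, 1, 0)   [1·444 + 0·240 = 444]
  row B: (240, 0, 1)   [0·444 + 1·240 = 240]
  444 = 1·240 + 204   → row C = row A − 1·row B = (204, 1, −1)   [check: 1·444 − 1·240 = 204]
  240 = 1·204 + 36   → row D = row B − 1·row C = (36, −1, 2)   [check: −1·444 + 2·240 = 36]
  204 = 5·36 + 24   → row E = row C − 5·row D = (24, 6, −11)   [check: 6·444 − 11·240 = 24]
  36 = 1·24 + 12   → row F = row D − 1·row E = (12, −7, 13)   [check: −7·444 + 13·240 = 12]
  24 = 2·12 + 0   → remainder 0, stop. gcd = 12 (last nonzero row F).
So gcd(240, 444) = 12, with Bézout identity −7·444 + 13·240 = 12. Containment (⊇): the Bézout identity exhibits 12 as an element of (240, 444), giving (12) ⊆ (240, 444). Containment (⊆): since 12 | 240 and 12 | 444 (240 = 12·20, 444 = 12·37), every Z-linear combination of 240 and 444 is divisible by 12, so (240, 444) ⊆ (12). Therefore (240, 444) = (12), d = 12.

Final answer: (240, 444) = (12); d = 12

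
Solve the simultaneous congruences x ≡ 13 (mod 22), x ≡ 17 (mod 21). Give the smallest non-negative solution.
The moduli 22, 21 are pairwise coprime, so by the CRT there is a unique solution mod 22·21 = 462.
Solve by successive substitution. Start with x ≡ 13 (mod 22).
  Combine with x ≡ 17 (mod 21): write x = 13 + 22·t and require 13 + 22·t ≡ 17 (mod 21), i.e. 22·t ≡ 17 − 13 ≡ 4 (mod 21). Since 22^(−1) ≡ 1 (mod 21) (22 ≡ 1 (mod 21)), t ≡ 1·4 ≡ 4 (mod 21). So x ≡ 13 + 22·4 = 101 (mod 462).
Unique solution in [0, 462): x = 101.

Final answer: x ≡ 101 (mod 462); the representative in [0, 462) is 101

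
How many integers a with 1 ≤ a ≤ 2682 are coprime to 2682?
The number of a ∈ {1, ..., 2682} with gcd(a, 2682) = 1 is by definition Euler's totient φ(2682). φ is multiplicative, with φ(p^e) = p^e − p^(e−1). Factorise 2682 = 2 · 3^2 · 149. Then
  φ(2682) = (2 − 1) · (3^2 − 3^1) · (149 − 1) = 1 · 6 · 148 = 888.
So there are 888 such integers.

Final answer: 888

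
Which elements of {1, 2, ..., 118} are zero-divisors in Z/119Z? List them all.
nonzero zero-divisors of Z/119Z = {7, 14, 17, 21, 28, 34, 35, 42, 49, 51, 56, 63, 68, 70, 77, 84, 85, 91, 98, 102, 105, 112}

An element a ∈ Z/119Z (with a ≠ 0) is a zero-divisor iff gcd(a, 119) > 1 (because a is a unit precisely when gcd(a, n) = 1, and in Z/nZ every nonzero, non-unit element is a zero-divisor). Scan a = 1, ..., 118 and keep those with gcd(a, 119) > 1:
  gcd(7, 119) = 7, gcd(14, 119) = 7, gcd(17, 119) = 17, gcd(21, 119) = 7, gcd(28, 119) = 7, gcd(34, 119) = 17, gcd(35, 119) = 7, gcd(42, 119) = 7, gcd(49, 119) = 7, gcd(51, 119) = 17, gcd(56, 119) = 7, gcd(63, 119) = 7, gcd(68, 119) = 17, gcd(70, 119) = 7, gcd(77, 119) = 7, gcd(84, 119) = 7, gcd(85, 119) = 17, gcd(91, 119) = 7, gcd(98, 119) = 7, gcd(102, 119) = 17, gcd(105, 119) = 7, gcd(112, 119) = 7.
All other a ∈ {1, ..., 118} have gcd(a, 119) = 1 and are units. So the nonzero zero-divisors are exactly the 22 values of a appearing in this scan.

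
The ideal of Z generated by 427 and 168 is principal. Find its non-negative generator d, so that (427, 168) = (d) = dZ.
(427, 168) = (7); d = 7

In the PID Z, (a, b) is generated by gcd(a, b). Compute gcd(427, 168) with the extended Euclidean algorithm, tracking rows (r, s, t) with s·427 + t·168 = r:
  row A: (427, 1, 0)   [1·427 + 0·168 = 427]
  row B: (168, 0, 1)   [0·427 + 1·168 = 168]
  427 = 2·168 + 91   → row C = row A − 2·row B = (91, 1, −2)   [check: 1·427 − 2·168 = 91]
  168 = 1·91 + 77   → row D = row B − 1·row C = (77, −1, 3)   [check: −1·427 + 3·168 = 77]
  91 = 1·77 + 14   → row E = row C − 1·row D = (14, 2, −5)   [check: 2·427 − 5·168 = 14]
  77 = 5·14 + 7   → row F = row D − 5·row E = (7, −11, 28)   [check: −11·427 + 28·168 = 7]
  14 = 2·7 + 0   → remainder 0, stop. gcd = 7 (last nonzero row F).
So gcd(427, 168) = 7, with Bézout identity −11·427 + 28·168 = 7. Containment (⊇): the Bézout identity exhibits 7 as an element of (427, 168), giving (7) ⊆ (427, 168). Containment (⊆): since 7 | 427 and 7 | 168 (427 = 7·61, 168 = 7·24), every Z-linear combination of 427 and 168 is divisible by 7, so (427, 168) ⊆ (7). Therefore (427, 168) = (7), d = 7.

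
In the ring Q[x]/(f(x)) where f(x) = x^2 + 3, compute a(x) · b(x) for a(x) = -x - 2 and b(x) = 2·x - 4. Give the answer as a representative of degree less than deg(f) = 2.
First multiply in Q[x] without reducing: a · b = 8 - 2·x^2. Now divide by f(x) = x^2 + 3, eliminating the leading term at each step:
  leading term -2·x^2: subtract (-2)·f(x) = -2·x^2 - 6, leaving 14
The degree is now < 2, so this is the remainder. Hence a · b ≡ 14 in Q[x]/(f).

Final answer: a · b ≡ 14 (mod f(x))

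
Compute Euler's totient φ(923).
φ(923) = 840

φ is multiplicative, with φ(p^e) = p^e − p^(e−1). Factorise 923 = 13 · 71. Then
  φ(923) = (13 − 1) · (71 − 1) = 12 · 70 = 840.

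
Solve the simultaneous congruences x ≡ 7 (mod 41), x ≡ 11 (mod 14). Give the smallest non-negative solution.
x ≡ 417 (mod 574); the representative in [0, 574) is 417

The moduli 41, 14 are pairwise coprime, so by the CRT there is a unique solution mod 41·14 = 574.
Solve by successive substitution. Start with x ≡ 7 (mod 41).
  Combine with x ≡ 11 (mod 14): write x = 7 + 41·t and require 7 + 41·t ≡ 11 (mod 14), i.e. 41·t ≡ 11 − 7 ≡ 4 (mod 14). Since 41^(−1) ≡ 13 (mod 14) (41 ≡ 13 (mod 14)), t ≡ 13·4 ≡ 10 (mod 14). So x ≡ 7 + 41·10 = 417 (mod 574).
Unique solution in [0, 574): x = 417.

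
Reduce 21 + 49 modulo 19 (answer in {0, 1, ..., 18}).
Reduce the summands first: 21 ≡ 2, 49 ≡ 11 (mod 19), so 21 + 49 ≡ 2 + 11 (mod 19). 2 + 11 = 13; 13 = 0·19 + 13, so (21 + 49) mod 19 = 13.

Final answer: 13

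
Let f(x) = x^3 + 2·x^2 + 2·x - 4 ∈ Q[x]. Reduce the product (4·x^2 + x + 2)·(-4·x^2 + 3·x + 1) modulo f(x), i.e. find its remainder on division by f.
First multiply in Q[x] without reducing: a · b = -16·x^4 + 8·x^3 - x^2 + 7·x + 2. Now divide by f(x) = x^3 + 2·x^2 + 2·x - 4, eliminating the leading term at each step:
  leading term -16·x^4: subtract (-16·x)·f(x) = -16·x^4 - 32·x^3 - 32·x^2 + 64·x, leaving 40·x^3 + 31·x^2 - 57·x + 2
  leading term 40·x^3: subtract (40)·f(x) = 40·x^3 + 80·x^2 + 80·x - 160, leaving -49·x^2 - 137·x + 162
The degree is now < 3, so this is the remainder. Hence a · b ≡ -49·x^2 - 137·x + 162 in Q[x]/(f).

Final answer: a · b ≡ -49·x^2 - 137·x + 162 (mod f(x))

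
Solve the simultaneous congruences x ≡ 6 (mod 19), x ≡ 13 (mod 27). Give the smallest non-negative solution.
x ≡ 310 (mod 513); the representative in [0, 513) is 310

The moduli 19, 27 are pairwise coprime, so by the CRT there is a unique solution mod 19·27 = 513.
Solve by successive substitution. Start with x ≡ 6 (mod 19).
  Combine with x ≡ 13 (mod 27): write x = 6 + 19·t and require 6 + 19·t ≡ 13 (mod 27), i.e. 19·t ≡ 13 − 6 ≡ 7 (mod 27). Since 19^(−1) ≡ 10 (mod 27), t ≡ 10·7 ≡ 16 (mod 27). So x ≡ 6 + 19·16 = 310 (mod 513).
Unique solution in [0, 513): x = 310.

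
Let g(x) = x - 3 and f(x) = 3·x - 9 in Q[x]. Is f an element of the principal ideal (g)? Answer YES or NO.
In Q[x] the ideal (g) consists of all multiples of g, so f ∈ (g) iff g | f, i.e. iff the remainder of f on division by g is 0. Divide f by g (g is monic, so eliminate the leading term of the running remainder at each step):
  leading term 3·x: subtract (3)·g(x) = 3·x - 9, leaving 0
The remainder is 0, so f(x) = g(x) · h(x) with h(x) = 3. Hence g | f, i.e. f ∈ (g).

Final answer: YES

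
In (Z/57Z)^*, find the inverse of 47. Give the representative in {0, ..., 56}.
Apply the extended Euclidean algorithm to (57, 47), tracking rows (r, s, t) with s·57 + t·47 = r. Each division r_prev = q·r_cur + r_new produces the new row as (previous row) − q·(current row):
  row A: (57, 1, 0)   [1·57 + 0·47 = 57]
  row B: (47, 0, 1)   [0·57 + 1·47 = 47]
  57 = 1·47 + 10   → row C = row A − 1·row B = (10, 1, −1)   [check: 1·57 − 1·47 = 10]
  47 = 4·10 + 7   → row D = row B − 4·row C = (7, −4, 5)   [check: −4·57 + 5·47 = 7]
  10 = 1·7 + 3   → row E = row C − 1·row D = (3, 5, −6)   [check: 5·57 − 6·47 = 3]
  7 = 2·3 + 1   → row F = row D − 2·row E = (1, −14, 17)   [check: −14·57 + 17·47 = 1]
  3 = 3·1 + 0   → remainder 0, stop. gcd = 1 (last nonzero row F).
The gcd is 1, so 47 is invertible mod 57. The last nonzero row gives −14·57 + 17·47 = 1, so t = 17. So 47^(−1) ≡ 17 (mod 57). Verify: 47 · 17 = 799 ≡ 1 (mod 57). ✓

Final answer: 47^(−1) ≡ 17 (mod 57)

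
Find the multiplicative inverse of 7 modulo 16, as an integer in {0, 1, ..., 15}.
Apply the extended Euclidean algorithm to (16, 7), tracking rows (r, s, t) with s·16 + t·7 = r. Each division r_prev = q·r_cur + r_new produces the new row as (previous row) − q·(current row):
  row A: (16, 1, 0)   [1·16 + 0·7 = 16]
  row B: (7, 0, 1)   [0·16 + 1·7 = 7]
  16 = 2·7 + 2   → row C = row A − 2·row B = (2, 1, −2)   [check: 1·16 − 2·7 = 2]
  7 = 3·2 + 1   → row D = row B − 3·row C = (1, −3, 7)   [check: −3·16 + 7·7 = 1]
  2 = 2·1 + 0   → remainder 0, stop. gcd = 1 (last nonzero row D).
The gcd is 1, so 7 is invertible mod 16. The last nonzero row gives −3·16 + 7·7 = 1, so t = 7. So 7^(−1) ≡ 7 (mod 16). Verify: 7 · 7 = 49 ≡ 1 (mod 16). ✓

Final answer: 7^(−1) ≡ 7 (mod 16)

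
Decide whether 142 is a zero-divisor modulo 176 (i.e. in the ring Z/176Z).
gcd(142, 176) = 2 > 1, so 142 is not a unit in Z/176Z. In Z/nZ every nonzero non-unit is a zero-divisor: explicitly, take b = 176/gcd = 88 ≠ 0 (mod 176); then 142·88 = 12496 = 71·176, i.e. 142·88 ≡ 0 (mod 176). So 142 is a zero-divisor.

Final answer: YES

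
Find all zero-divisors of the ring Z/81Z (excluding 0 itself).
nonzero zero-divisors of Z/81Z = {3, 6, 9, 12, 15, 18, 21, 24, 27, 30, 33, 36, 39, 42, 45, 48, 51, 54, 57, 60, 63, 66, 69, 72, 75, 78}

An element a ∈ Z/81Z (with a ≠ 0) is a zero-divisor iff gcd(a, 81) > 1 (because a is a unit precisely when gcd(a, n) = 1, and in Z/nZ every nonzero, non-unit element is a zero-divisor). Scan a = 1, ..., 80 and keep those with gcd(a, 81) > 1:
  gcd(3, 81) = 3, gcd(6, 81) = 3, gcd(9, 81) = 9, gcd(12, 81) = 3, gcd(15, 81) = 3, gcd(18, 81) = 9, gcd(21, 81) = 3, gcd(24, 81) = 3, gcd(27, 81) = 27, gcd(30, 81) = 3, gcd(33, 81) = 3, gcd(36, 81) = 9, gcd(39, 81) = 3, gcd(42, 81) = 3, gcd(45, 81) = 9, gcd(48, 81) = 3, gcd(51, 81) = 3, gcd(54, 81) = 27, gcd(57, 81) = 3, gcd(60, 81) = 3, gcd(63, 81) = 9, gcd(66, 81) = 3, gcd(69, 81) = 3, gcd(72, 81) = 9, gcd(75, 81) = 3, gcd(78, 81) = 3.
All other a ∈ {1, ..., 80} have gcd(a, 81) = 1 and are units. So the nonzero zero-divisors are exactly the 26 values of a appearing in this scan.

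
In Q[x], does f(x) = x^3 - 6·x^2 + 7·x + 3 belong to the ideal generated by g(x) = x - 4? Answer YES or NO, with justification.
NO

In Q[x] the ideal (g) consists of all multiples of g, so f ∈ (g) iff g | f, i.e. iff the remainder of f on division by g is 0. Divide f by g (g is monic, so eliminate the leading term of the running remainder at each step):
  leading term x^3: subtract (x^2)·g(x) = x^3 - 4·x^2, leaving -2·x^2 + 7·x + 3
  leading term -2·x^2: subtract (-2·x)·g(x) = -2·x^2 + 8·x, leaving 3 - x
  leading term -x: subtract (-1)·g(x) = 4 - x, leaving -1
The remainder r(x) = -1 ≠ 0 (and deg r < deg g), so g ∤ f, i.e. f ∉ (g).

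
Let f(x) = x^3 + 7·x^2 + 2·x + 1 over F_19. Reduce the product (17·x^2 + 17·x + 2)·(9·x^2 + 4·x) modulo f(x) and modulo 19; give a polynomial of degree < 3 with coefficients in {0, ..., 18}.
Multiply as integer polynomials: a · b = 153·x^4 + 221·x^3 + 86·x^2 + 8·x. Reducing coefficients mod 19: a · b ≡ x^4 + 12·x^3 + 10·x^2 + 8·x. Now divide by f(x) = x^3 + 7·x^2 + 2·x + 1 in F_19[x], eliminating the leading term at each step:
  leading term x^4: subtract (x)·f(x) = x^4 + 7·x^3 + 2·x^2 + x, leaving 5·x^3 + 8·x^2 + 7·x (coefficients mod 19)
  leading term 5·x^3: subtract (5)·f(x) = 5·x^3 + 16·x^2 + 10·x + 5, leaving 11·x^2 + 16·x + 14 (coefficients mod 19)
The degree is now < 3, so this is the remainder. Hence a · b ≡ 11·x^2 + 16·x + 14 in F_19[x]/(f).

Final answer: a · b ≡ 11·x^2 + 16·x + 14 (mod f(x))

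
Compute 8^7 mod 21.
Use repeated squaring. Binary(7) = 111. Walk through the bits of the exponent 7 left-to-right: at each bit after the leading one, square the running value, then multiply by 8 if the bit is 1 (always reducing mod 21):
  bit 1 = 1 (leading): start with 8.
  bit 2 = 1: square 8^2 = 64 ≡ 1; bit is 1, so multiply 1·8 = 8 (mod 21).
  bit 3 = 1: square 8^2 = 64 ≡ 1; bit is 1, so multiply 1·8 = 8 (mod 21).
Final value: 8^7 ≡ 8 (mod 21).

Final answer: 8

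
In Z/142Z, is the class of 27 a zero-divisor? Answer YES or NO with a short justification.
gcd(27, 142) = 1, so 27 is a unit in Z/142Z (it has a multiplicative inverse). A unit cannot be a zero-divisor: if 27·b ≡ 0 then multiplying both sides by 27^(−1) gives b ≡ 0. So 27 is not a zero-divisor.

Final answer: NO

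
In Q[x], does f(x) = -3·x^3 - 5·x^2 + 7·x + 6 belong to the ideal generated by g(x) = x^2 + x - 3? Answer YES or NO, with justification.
YES

In Q[x] the ideal (g) consists of all multiples of g, so f ∈ (g) iff g | f, i.e. iff the remainder of f on division by g is 0. Divide f by g (g is monic, so eliminate the leading term of the running remainder at each step):
  leading term -3·x^3: subtract (-3·x)·g(x) = -3·x^3 - 3·x^2 + 9·x, leaving -2·x^2 - 2·x + 6
  leading term -2·x^2: subtract (-2)·g(x) = -2·x^2 - 2·x + 6, leaving 0
The remainder is 0, so f(x) = g(x) · h(x) with h(x) = -3·x - 2. Hence g | f, i.e. f ∈ (g).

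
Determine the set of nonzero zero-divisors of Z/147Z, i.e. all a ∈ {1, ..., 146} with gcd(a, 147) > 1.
An element a ∈ Z/147Z (with a ≠ 0) is a zero-divisor iff gcd(a, 147) > 1 (because a is a unit precisely when gcd(a, n) = 1, and in Z/nZ every nonzero, non-unit element is a zero-divisor). Scan a = 1, ..., 146 and keep those with gcd(a, 147) > 1:
  gcd(3, 147) = 3, gcd(6, 147) = 3, gcd(7, 147) = 7, gcd(9, 147) = 3, gcd(12, 147) = 3, gcd(14, 147) = 7, gcd(15, 147) = 3, gcd(18, 147) = 3, gcd(21, 147) = 21, gcd(24, 147) = 3, gcd(27, 147) = 3, gcd(28, 147) = 7, gcd(30, 147) = 3, gcd(33, 147) = 3, gcd(35, 147) = 7, gcd(36, 147) = 3, gcd(39, 147) = 3, gcd(42, 147) = 21, gcd(45, 147) = 3, gcd(48, 147) = 3, gcd(49, 147) = 49, gcd(51, 147) = 3, gcd(54, 147) = 3, gcd(56, 147) = 7, gcd(57, 147) = 3, gcd(60, 147) = 3, gcd(63, 147) = 21, gcd(66, 147) = 3, gcd(69, 147) = 3, gcd(70, 147) = 7, gcd(72, 147) = 3, gcd(75, 147) = 3, gcd(77, 147) = 7, gcd(78, 147) = 3, gcd(81, 147) = 3, gcd(84, 147) = 21, gcd(87, 147) = 3, gcd(90, 147) = 3, gcd(91, 147) = 7, gcd(93, 147) = 3, gcd(96, 147) = 3, gcd(98, 147) = 49, gcd(99, 147) = 3, gcd(102, 147) = 3, gcd(105, 147) = 21, gcd(108, 147) = 3, gcd(111, 147) = 3, gcd(112, 147) = 7, gcd(114, 147) = 3, gcd(117, 147) = 3, gcd(119, 147) = 7, gcd(120, 147) = 3, gcd(123, 147) = 3, gcd(126, 147) = 21, gcd(129, 147) = 3, gcd(132, 147) = 3, gcd(133, 147) = 7, gcd(135, 147) = 3, gcd(138, 147) = 3, gcd(140, 147) = 7, gcd(141, 147) = 3, gcd(144, 147) = 3.
All other a ∈ {1, ..., 146} have gcd(a, 147) = 1 and are units. So the nonzero zero-divisors are exactly the 62 values of a appearing in this scan.

Final answer: nonzero zero-divisors of Z/147Z = {3, 6, 7, 9, 12, 14, 15, 18, 21, 24, 27, 28, 30, 33, 35, 36, 39, 42, 45, 48, 49, 51, 54, 56, 57, 60, 63, 66, 69, 70, 72, 75, 77, 78, 81, 84, 87, 90, 91, 93, 96, 98, 99, 102, 105, 108, 111, 112, 114, 117, 119, 120, 123, 126, 129, 132, 133, 135, 138, 140, 141, 144}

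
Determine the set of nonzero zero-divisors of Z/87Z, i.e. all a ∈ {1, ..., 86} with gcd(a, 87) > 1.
An element a ∈ Z/87Z (with a ≠ 0) is a zero-divisor iff gcd(a, 87) > 1 (because a is a unit precisely when gcd(a, n) = 1, and in Z/nZ every nonzero, non-unit element is a zero-divisor). Scan a = 1, ..., 86 and keep those with gcd(a, 87) > 1:
  gcd(3, 87) = 3, gcd(6, 87) = 3, gcd(9, 87) = 3, gcd(12, 87) = 3, gcd(15, 87) = 3, gcd(18, 87) = 3, gcd(21, 87) = 3, gcd(24, 87) = 3, gcd(27, 87) = 3, gcd(29, 87) = 29, gcd(30, 87) = 3, gcd(33, 87) = 3, gcd(36, 87) = 3, gcd(39, 87) = 3, gcd(42, 87) = 3, gcd(45, 87) = 3, gcd(48, 87) = 3, gcd(51, 87) = 3, gcd(54, 87) = 3, gcd(57, 87) = 3, gcd(58, 87) = 29, gcd(60, 87) = 3, gcd(63, 87) = 3, gcd(66, 87) = 3, gcd(69, 87) = 3, gcd(72, 87) = 3, gcd(75, 87) = 3, gcd(78, 87) = 3, gcd(81, 87) = 3, gcd(84, 87) = 3.
All other a ∈ {1, ..., 86} have gcd(a, 87) = 1 and are units. So the nonzero zero-divisors are exactly the 30 values of a appearing in this scan.

Final answer: nonzero zero-divisors of Z/87Z = {3, 6, 9, 12, 15, 18, 21, 24, 27, 29, 30, 33, 36, 39, 42, 45, 48, 51, 54, 57, 58, 60, 63, 66, 69, 72, 75, 78, 81, 84}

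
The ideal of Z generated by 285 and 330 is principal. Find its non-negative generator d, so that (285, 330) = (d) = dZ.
In the PID Z, (a, b) is generated by gcd(a, b). Compute gcd(330, 285) with the extended Euclidean algorithm, tracking rows (r, s, t) with s·330 + t·285 = r:
  row A: (330, 1, 0)   [1·330 + 0·285 = 330]
  row B: (285, 0, 1)   [0·330 + 1·285 = 285]
  330 = 1·285 + 45   → row C = row A − 1·row B = (45, 1, −1)   [check: 1·330 − 1·285 = 45]
  285 = 6·45 + 15   → row D = row B − 6·row C = (15, −6, 7)   [check: −6·330 + 7·285 = 15]
  45 = 3·15 + 0   → remainder 0, stop. gcd = 15 (last nonzero row D).
So gcd(285, 330) = 15, with Bézout identity −6·330 + 7·285 = 15. Containment (⊇): the Bézout identity exhibits 15 as an element of (285, 330), giving (15) ⊆ (285, 330). Containment (⊆): since 15 | 285 and 15 | 330 (285 = 15·19, 330 = 15·22), every Z-linear combination of 285 and 330 is divisible by 15, so (285, 330) ⊆ (15). Therefore (285, 330) = (15), d = 15.

Final answer: (285, 330) = (15); d = 15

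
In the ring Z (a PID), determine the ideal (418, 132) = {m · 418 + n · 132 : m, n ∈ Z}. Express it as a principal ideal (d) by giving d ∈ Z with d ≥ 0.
In the PID Z, (a, b) is generated by gcd(a, b). Compute gcd(418, 132) with the extended Euclidean algorithm, tracking rows (r, s, t) with s·418 + t·132 = r:
  row A: (418, 1, 0)   [1·418 + 0·132 = 418]
  row B: (132, 0, 1)   [0·418 + 1·132 = 132]
  418 = 3·132 + 22   → row C = row A − 3·row B = (22, 1, −3)   [check: 1·418 − 3·132 = 22]
  132 = 6·22 + 0   → remainder 0, stop. gcd = 22 (last nonzero row C).
So gcd(418, 132) = 22, with Bézout identity 1·418 − 3·132 = 22. Containment (⊇): the Bézout identity exhibits 22 as an element of (418, 132), giving (22) ⊆ (418, 132). Containment (⊆): since 22 | 418 and 22 | 132 (418 = 22·19, 132 = 22·6), every Z-linear combination of 418 and 132 is divisible by 22, so (418, 132) ⊆ (22). Therefore (418, 132) = (22), d = 22.

Final answer: (418, 132) = (22); d = 22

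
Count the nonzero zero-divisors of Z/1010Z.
In Z/1010Z each nonzero element is either a unit (gcd with 1010 is 1) or a zero-divisor (gcd > 1). The number of units is φ(1010): factorise 1010 = 2 · 5 · 101, so φ(1010) = (2 − 1) · (5 − 1) · (101 − 1) = 1 · 4 · 100 = 400. The nonzero elements number 1010 − 1 = 1009. Hence the nonzero zero-divisors number 1009 − 400 = 609.

Final answer: Z/1010Z has 609 nonzero zero-divisors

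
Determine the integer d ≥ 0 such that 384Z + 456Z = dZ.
(384, 456) = (24); d = 24

In the PID Z, (a, b) is generated by gcd(a, b). Compute gcd(456, 384) with the extended Euclidean algorithm, tracking rows (r, s, t) with s·456 + t·384 = r:
  row A: (456, 1, 0)   [1·456 + 0·384 = 456]
  row B: (384, 0, 1)   [0·456 + 1·384 = 384]
  456 = 1·384 + 72   → row C = row A − 1·row B = (72, 1, −1)   [check: 1·456 − 1·384 = 72]
  384 = 5·72 + 24   → row D = row B − 5·row C = (24, −5, 6)   [check: −5·456 + 6·384 = 24]
  72 = 3·24 + 0   → remainder 0, stop. gcd = 24 (last nonzero row D).
So gcd(384, 456) = 24, with Bézout identity −5·456 + 6·384 = 24. Containment (⊇): the Bézout identity exhibits 24 as an element of (384, 456), giving (24) ⊆ (384, 456). Containment (⊆): since 24 | 384 and 24 | 456 (384 = 24·16, 456 = 24·19), every Z-linear combination of 384 and 456 is divisible by 24, so (384, 456) ⊆ (24). Therefore (384, 456) = (24), d = 24.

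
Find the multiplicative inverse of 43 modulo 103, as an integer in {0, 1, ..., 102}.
Apply the extended Euclidean algorithm to (103, 43), tracking rows (r, s, t) with s·103 + t·43 = r. Each division r_prev = q·r_cur + r_new produces the new row as (previous row) − q·(current row):
  row A: (103, 1, 0)   [1·103 + 0·43 = 103]
  row B: (43, 0, 1)   [0·103 + 1·43 = 43]
  103 = 2·43 + 17   → row C = row A − 2·row B = (17, 1, −2)   [check: 1·103 − 2·43 = 17]
  43 = 2·17 + 9   → row D = row B − 2·row C = (9, −2, 5)   [check: −2·103 + 5·43 = 9]
  17 = 1·9 + 8   → row E = row C − 1·row D = (8, 3, −7)   [check: 3·103 − 7·43 = 8]
  9 = 1·8 + 1   → row F = row D − 1·row E = (1, −5, 12)   [check: −5·103 + 12·43 = 1]
  8 = 8·1 + 0   → remainder 0, stop. gcd = 1 (last nonzero row F).
The gcd is 1, so 43 is invertible mod 103. The last nonzero row gives −5·103 + 12·43 = 1, so t = 12. So 43^(−1) ≡ 12 (mod 103). Verify: 43 · 12 = 516 ≡ 1 (mod 103). ✓

Final answer: 43^(−1) ≡ 12 (mod 103)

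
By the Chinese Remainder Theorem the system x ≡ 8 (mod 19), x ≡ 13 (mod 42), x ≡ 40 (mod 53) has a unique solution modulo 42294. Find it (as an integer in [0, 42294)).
The moduli 19, 42, 53 are pairwise coprime, so by the CRT there is a unique solution mod 19·42·53 = 42294.
Solve by successive substitution. Start with x ≡ 8 (mod 19).
  Combine with x ≡ 13 (mod 42): write x = 8 + 19·t and require 8 + 19·t ≡ 13 (mod 42), i.e. 19·t ≡ 13 − 8 ≡ 5 (mod 42). Since 19^(−1) ≡ 31 (mod 42), t ≡ 31·5 ≡ 29 (mod 42). So x ≡ 8 + 19·29 = 559 (mod 798).
  Combine with x ≡ 40 (mod 53): write x = 559 + 798·t and require 559 + 798·t ≡ 40 (mod 53), i.e. 798·t ≡ 40 − 559 ≡ 11 (mod 53). Since 798^(−1) ≡ 18 (mod 53) (798 ≡ 3 (mod 53)), t ≡ 18·11 ≡ 39 (mod 53). So x ≡ 559 + 798·39 = 31681 (mod 42294).
Unique solution in [0, 42294): x = 31681.

Final answer: x ≡ 31681 (mod 42294); the representative in [0, 42294) is 31681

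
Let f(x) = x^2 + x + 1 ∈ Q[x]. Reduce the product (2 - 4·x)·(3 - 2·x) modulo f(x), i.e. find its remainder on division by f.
a · b ≡ -24·x - 2 (mod f(x))

First multiply in Q[x] without reducing: a · b = 8·x^2 - 16·x + 6. Now divide by f(x) = x^2 + x + 1, eliminating the leading term at each step:
  leading term 8·x^2: subtract (8)·f(x) = 8·x^2 + 8·x + 8, leaving -24·x - 2
The degree is now < 2, so this is the remainder. Hence a · b ≡ -24·x - 2 in Q[x]/(f).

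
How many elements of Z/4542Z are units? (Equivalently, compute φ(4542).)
An element a ∈ Z/4542Z is a unit iff gcd(a, 4542) = 1, so the number of units is φ(4542). φ is multiplicative, with φ(p^e) = p^e − p^(e−1). Factorise 4542 = 2 · 3 · 757. Then
  φ(4542) = (2 − 1) · (3 − 1) · (757 − 1) = 1 · 2 · 756 = 1512.

Final answer: Z/4542Z has φ(4542) = 1512 units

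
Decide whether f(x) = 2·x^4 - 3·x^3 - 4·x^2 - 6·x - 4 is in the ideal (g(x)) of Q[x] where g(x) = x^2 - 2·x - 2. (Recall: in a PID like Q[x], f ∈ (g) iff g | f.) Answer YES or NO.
YES

In Q[x] the ideal (g) consists of all multiples of g, so f ∈ (g) iff g | f, i.e. iff the remainder of f on division by g is 0. Divide f by g (g is monic, so eliminate the leading term of the running remainder at each step):
  leading term 2·x^4: subtract (2·x^2)·g(x) = 2·x^4 - 4·x^3 - 4·x^2, leaving x^3 - 6·x - 4
  leading term x^3: subtract (x)·g(x) = x^3 - 2·x^2 - 2·x, leaving 2·x^2 - 4·x - 4
  leading term 2·x^2: subtract (2)·g(x) = 2·x^2 - 4·x - 4, leaving 0
The remainder is 0, so f(x) = g(x) · h(x) with h(x) = 2·x^2 + x + 2. Hence g | f, i.e. f ∈ (g).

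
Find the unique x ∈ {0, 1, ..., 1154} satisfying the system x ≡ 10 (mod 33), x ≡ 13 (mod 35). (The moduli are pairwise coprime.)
The moduli 33, 35 are pairwise coprime, so by the CRT there is a unique solution mod 33·35 = 1155.
Solve by successive substitution. Start with x ≡ 10 (mod 33).
  Combine with x ≡ 13 (mod 35): write x = 10 + 33·t and require 10 + 33·t ≡ 13 (mod 35), i.e. 33·t ≡ 13 − 10 ≡ 3 (mod 35). Since 33^(−1) ≡ 17 (mod 35), t ≡ 17·3 ≡ 16 (mod 35). So x ≡ 10 + 33·16 = 538 (mod 1155).
Unique solution in [0, 1155): x = 538.

Final answer: x ≡ 538 (mod 1155); the representative in [0, 1155) is 538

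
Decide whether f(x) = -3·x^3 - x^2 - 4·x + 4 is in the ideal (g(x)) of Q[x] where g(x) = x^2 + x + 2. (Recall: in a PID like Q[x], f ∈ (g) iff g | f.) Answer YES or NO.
In Q[x] the ideal (g) consists of all multiples of g, so f ∈ (g) iff g | f, i.e. iff the remainder of f on division by g is 0. Divide f by g (g is monic, so eliminate the leading term of the running remainder at each step):
  leading term -3·x^3: subtract (-3·x)·g(x) = -3·x^3 - 3·x^2 - 6·x, leaving 2·x^2 + 2·x + 4
  leading term 2·x^2: subtract (2)·g(x) = 2·x^2 + 2·x + 4, leaving 0
The remainder is 0, so f(x) = g(x) · h(x) with h(x) = 2 - 3·x. Hence g | f, i.e. f ∈ (g).

Final answer: YES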